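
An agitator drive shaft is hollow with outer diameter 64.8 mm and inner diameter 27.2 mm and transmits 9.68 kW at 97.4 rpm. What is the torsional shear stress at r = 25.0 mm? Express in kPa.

ω = 2π·97.4/60 = 10.20 rad/s, so T = P/ω = 9.68×10³ / 10.20 = 949.0 N·m.
J = π(d_o⁴ − d_i⁴)/32 = π(0.0648⁴ − 0.0272⁴)/32 = 1.677×10^-6 m⁴.
Shear stress varies linearly with radius: τ = T·r/J = 949.0 × 0.0250 / 1.677×10^-6 = 1.415×10^7 Pa.

14100 kPa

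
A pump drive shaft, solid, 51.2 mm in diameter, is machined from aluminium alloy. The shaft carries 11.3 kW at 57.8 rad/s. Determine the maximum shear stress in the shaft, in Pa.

ω = 57.8 rad/s, so T = P/ω = 11.3×10³ / 57.80 = 195.5 N·m.
J = πd⁴/32 = π(0.0512)⁴/32 = 6.747×10^-7 m⁴.
τ_max = T·r/J = 195.5 × 0.0256 / 6.747×10^-7 = 7.418×10^6 Pa.

7.42e6 Pa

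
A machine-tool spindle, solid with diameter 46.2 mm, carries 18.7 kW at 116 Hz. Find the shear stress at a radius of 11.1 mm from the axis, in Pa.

637000 Pa

ω = 2π·116 = 728.8 rad/s, so T = P/ω = 18.7×10³ / 728.8 = 25.66 N·m.
J = πd⁴/32 = π(0.0462)⁴/32 = 4.473×10^-7 m⁴.
Shear stress varies linearly with radius: τ = T·r/J = 25.66 × 0.0111 / 4.473×10^-7 = 6.367×10^5 Pa.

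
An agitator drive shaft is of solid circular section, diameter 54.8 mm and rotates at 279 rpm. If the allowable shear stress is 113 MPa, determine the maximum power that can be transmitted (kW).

J = πd⁴/32 = π(0.0548)⁴/32 = 8.854×10^-7 m⁴.
T_max = τ_allow·J/r = 1.13×10^8 × 8.854×10^-7 / 0.0274 = 3651 N·m.
ω = 2π·279/60 = 29.22 rad/s, so P_max = T_max·ω = 1.067×10^5 W.

107 kW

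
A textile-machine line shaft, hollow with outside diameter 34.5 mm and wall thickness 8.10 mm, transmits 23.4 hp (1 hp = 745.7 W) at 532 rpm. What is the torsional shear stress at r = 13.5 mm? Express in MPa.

33.0 MPa

ω = 2π·532/60 = 55.71 rad/s, so T = P/ω = 23.4×745.7 / 55.71 = 313.2 N·m.
J = π(d_o⁴ − d_i⁴)/32 = π(0.0345⁴ − 0.0183⁴)/32 = 1.281×10^-7 m⁴.
Shear stress varies linearly with radius: τ = T·r/J = 313.2 × 0.0135 / 1.281×10^-7 = 3.302×10^7 Pa.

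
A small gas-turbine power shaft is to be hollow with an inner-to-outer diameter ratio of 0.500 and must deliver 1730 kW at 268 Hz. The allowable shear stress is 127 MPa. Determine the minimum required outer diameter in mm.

35.3 mm

ω = 2π·268 = 1684 rad/s, so T = P/ω = 1730×10³ / 1684 = 1027 N·m.
For a hollow shaft with d_i/d_o = 0.500: τ_max = 16T/(π d_o³ (1−k⁴)), so d_o = [16T/(π τ_allow (1−k⁴))]^(1/3) = [16·1027/(π·1.27×10^8·0.9375)]^(1/3) = 0.03529 m.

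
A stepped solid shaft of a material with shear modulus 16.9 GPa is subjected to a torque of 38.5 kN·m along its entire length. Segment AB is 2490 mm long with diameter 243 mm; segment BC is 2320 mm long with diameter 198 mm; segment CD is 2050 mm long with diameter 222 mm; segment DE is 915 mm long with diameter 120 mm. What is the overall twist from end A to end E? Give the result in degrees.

9.95°

J_AB = π(0.243)⁴/32 = 3.42×10^-4 m⁴; J_BC = π(0.198)⁴/32 = 1.51×10^-4 m⁴; J_CD = π(0.222)⁴/32 = 2.38×10^-4 m⁴; J_DE = π(0.120)⁴/32 = 2.04×10^-5 m⁴.
θ = (T/G)·Σ L_i/J_i = (38500/16.9×10⁹)·(2.49/3.42×10^-4 + 2.32/1.51×10^-4 + 2.05/2.38×10^-4 + 0.915/2.04×10^-5) = 0.1736 rad.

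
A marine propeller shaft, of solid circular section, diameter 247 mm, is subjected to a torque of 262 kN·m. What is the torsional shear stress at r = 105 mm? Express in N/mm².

75.3 N/mm²

J = πd⁴/32 = π(0.247)⁴/32 = 3.654×10^-4 m⁴.
Shear stress varies linearly with radius: τ = T·r/J = 262000 × 0.105 / 3.654×10^-4 = 7.528×10^7 Pa.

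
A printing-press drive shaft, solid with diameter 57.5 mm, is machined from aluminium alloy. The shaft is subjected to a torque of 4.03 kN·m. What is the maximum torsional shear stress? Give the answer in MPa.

108 MPa

J = πd⁴/32 = π(0.0575)⁴/32 = 1.073×10^-6 m⁴.
τ_max = T·r/J = 4030 × 0.0288 / 1.073×10^-6 = 1.080×10^8 Pa.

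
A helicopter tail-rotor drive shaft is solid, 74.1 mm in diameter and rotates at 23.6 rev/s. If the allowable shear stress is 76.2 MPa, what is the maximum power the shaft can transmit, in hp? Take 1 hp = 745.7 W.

1210 hp

J = πd⁴/32 = π(0.0741)⁴/32 = 2.960×10^-6 m⁴.
T_max = τ_allow·J/r = 7.62×10^7 × 2.960×10^-6 / 0.0370 = 6088 N·m.
ω = 2π·23.6 = 148.3 rad/s, so P_max = T_max·ω = 9.027×10^5 W.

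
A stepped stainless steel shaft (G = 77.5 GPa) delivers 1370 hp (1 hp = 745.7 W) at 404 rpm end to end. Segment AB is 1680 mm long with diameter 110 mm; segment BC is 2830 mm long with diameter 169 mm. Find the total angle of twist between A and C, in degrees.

ω = 2π·404/60 = 42.31 rad/s, so T = P/ω = 1370×745.7 / 42.31 = 24150 N·m.
J_AB = π(0.110)⁴/32 = 1.44×10^-5 m⁴; J_BC = π(0.169)⁴/32 = 8.01×10^-5 m⁴.
θ = (T/G)·Σ L_i/J_i = (24150/77.5×10⁹)·(1.68/1.44×10^-5 + 2.83/8.01×10^-5) = 0.04743 rad.

2.72°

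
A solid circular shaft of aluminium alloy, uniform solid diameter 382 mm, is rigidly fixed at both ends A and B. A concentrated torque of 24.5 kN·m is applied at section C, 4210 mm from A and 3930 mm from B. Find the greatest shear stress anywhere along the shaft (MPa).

1.16 MPa

With uniform GJ and both ends fixed, compatibility θ_AC = θ_CB gives T_A·a = T_B·b, together with T_A + T_B = T₀.
T_A = T₀·b/(a+b) = 24500·3930/8140 = 11830 N·m; T_B = 12670 N·m.
τ in each portion: τ_AC = 1.08×10^6 Pa, τ_CB = 1.16×10^6 Pa; maximum is in CB.
τ_max = T_CB·r/J = 12670·0.191/2.09×10^-3 = 1.158×10^6 Pa.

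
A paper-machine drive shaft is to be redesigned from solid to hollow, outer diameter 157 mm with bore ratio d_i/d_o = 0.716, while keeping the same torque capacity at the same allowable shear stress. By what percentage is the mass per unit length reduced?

40.3 %

Equal τ_max and T ⇒ the solid shaft needs d_s³ = d_o³(1−k⁴), so d_s = 157·(1−0.716⁴)^(1/3) = 141.8 mm.
Area ratio A_h/A_s = d_o²(1−k²)/d_s² = (1−k²)/(1−k⁴)^(2/3) = 0.5972.
Mass saving = 1 − 0.5972 = 40.3 %.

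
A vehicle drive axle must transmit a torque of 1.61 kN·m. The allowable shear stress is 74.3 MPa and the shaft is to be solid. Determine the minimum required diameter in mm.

For a solid shaft τ_max = 16T/(πd³), so d = (16T/(π τ_allow))^(1/3) = (16·1610/(π·7.43×10^7))^(1/3) = 0.04797 m.

48.0 mm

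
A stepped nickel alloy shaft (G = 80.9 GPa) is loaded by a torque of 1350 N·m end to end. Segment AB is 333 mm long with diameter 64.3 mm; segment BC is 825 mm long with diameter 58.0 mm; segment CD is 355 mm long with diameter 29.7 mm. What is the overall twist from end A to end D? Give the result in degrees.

J_AB = π(0.0643)⁴/32 = 1.68×10^-6 m⁴; J_BC = π(0.0580)⁴/32 = 1.11×10^-6 m⁴; J_CD = π(0.0297)⁴/32 = 7.64×10^-8 m⁴.
θ = (T/G)·Σ L_i/J_i = (1350/80.9×10⁹)·(0.333/1.68×10^-6 + 0.825/1.11×10^-6 + 0.355/7.64×10^-8) = 0.09325 rad.

5.34°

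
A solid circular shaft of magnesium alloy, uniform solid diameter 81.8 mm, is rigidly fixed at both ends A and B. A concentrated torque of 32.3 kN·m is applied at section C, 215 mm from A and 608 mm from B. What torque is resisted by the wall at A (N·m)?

23900 N·m

With uniform GJ and both ends fixed, compatibility θ_AC = θ_CB gives T_A·a = T_B·b, together with T_A + T_B = T₀.
T_A = T₀·b/(a+b) = 32300·608/823.0 = 23860 N·m; T_B = 8438 N·m.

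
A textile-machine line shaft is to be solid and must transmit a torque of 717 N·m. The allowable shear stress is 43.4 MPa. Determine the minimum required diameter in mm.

43.8 mm

For a solid shaft τ_max = 16T/(πd³), so d = (16T/(π τ_allow))^(1/3) = (16·717.0/(π·4.34×10^7))^(1/3) = 0.04382 m.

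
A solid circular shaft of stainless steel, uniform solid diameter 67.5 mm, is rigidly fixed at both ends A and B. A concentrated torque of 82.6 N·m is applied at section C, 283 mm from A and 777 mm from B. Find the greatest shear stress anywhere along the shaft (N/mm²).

With uniform GJ and both ends fixed, compatibility θ_AC = θ_CB gives T_A·a = T_B·b, together with T_A + T_B = T₀.
T_A = T₀·b/(a+b) = 82.60·777/1060 = 60.55 N·m; T_B = 22.05 N·m.
τ in each portion: τ_AC = 1.00×10^6 Pa, τ_CB = 3.65×10^5 Pa; maximum is in AC.
τ_max = T_AC·r/J = 60.55·0.0338/2.04×10^-6 = 1.003×10^6 Pa.

1.00 N/mm²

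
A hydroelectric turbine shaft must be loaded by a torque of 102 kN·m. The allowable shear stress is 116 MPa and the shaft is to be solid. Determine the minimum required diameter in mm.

For a solid shaft τ_max = 16T/(πd³), so d = (16T/(π τ_allow))^(1/3) = (16·102000/(π·1.16×10^8))^(1/3) = 0.1648 m.

165 mm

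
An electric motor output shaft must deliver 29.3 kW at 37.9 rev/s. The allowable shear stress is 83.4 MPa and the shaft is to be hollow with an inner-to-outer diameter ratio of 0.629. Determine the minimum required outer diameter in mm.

ω = 2π·37.9 = 238.1 rad/s, so T = P/ω = 29.3×10³ / 238.1 = 123.0 N·m.
For a hollow shaft with d_i/d_o = 0.629: τ_max = 16T/(π d_o³ (1−k⁴)), so d_o = [16T/(π τ_allow (1−k⁴))]^(1/3) = [16·123.0/(π·8.34×10^7·0.8435)]^(1/3) = 0.02073 m.

20.7 mm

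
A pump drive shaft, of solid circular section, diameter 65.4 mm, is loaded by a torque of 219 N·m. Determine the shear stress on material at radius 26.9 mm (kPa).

3280 kPa

J = πd⁴/32 = π(0.0654)⁴/32 = 1.796×10^-6 m⁴.
Shear stress varies linearly with radius: τ = T·r/J = 219.0 × 0.0269 / 1.796×10^-6 = 3.280×10^6 Pa.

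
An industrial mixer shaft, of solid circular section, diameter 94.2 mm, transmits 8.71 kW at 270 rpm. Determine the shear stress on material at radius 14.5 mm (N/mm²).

0.578 N/mm²

ω = 2π·270/60 = 28.27 rad/s, so T = P/ω = 8.71×10³ / 28.27 = 308.1 N·m.
J = πd⁴/32 = π(0.0942)⁴/32 = 7.730×10^-6 m⁴.
Shear stress varies linearly with radius: τ = T·r/J = 308.1 × 0.0145 / 7.730×10^-6 = 5.778×10^5 Pa.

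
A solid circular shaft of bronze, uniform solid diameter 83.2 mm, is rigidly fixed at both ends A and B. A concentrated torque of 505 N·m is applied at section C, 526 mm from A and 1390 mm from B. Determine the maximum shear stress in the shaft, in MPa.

3.24 MPa

With uniform GJ and both ends fixed, compatibility θ_AC = θ_CB gives T_A·a = T_B·b, together with T_A + T_B = T₀.
T_A = T₀·b/(a+b) = 505.0·1390/1916 = 366.4 N·m; T_B = 138.6 N·m.
τ in each portion: τ_AC = 3.24×10^6 Pa, τ_CB = 1.23×10^6 Pa; maximum is in AC.
τ_max = T_AC·r/J = 366.4·0.0416/4.70×10^-6 = 3.240×10^6 Pa.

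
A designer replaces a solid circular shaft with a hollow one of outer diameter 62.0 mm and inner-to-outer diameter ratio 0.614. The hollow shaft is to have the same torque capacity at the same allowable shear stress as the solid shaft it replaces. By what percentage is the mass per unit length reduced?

31.0 %

Equal τ_max and T ⇒ the solid shaft needs d_s³ = d_o³(1−k⁴), so d_s = 62.0·(1−0.614⁴)^(1/3) = 58.91 mm.
Area ratio A_h/A_s = d_o²(1−k²)/d_s² = (1−k²)/(1−k⁴)^(2/3) = 0.6900.
Mass saving = 1 − 0.6900 = 31.0 %.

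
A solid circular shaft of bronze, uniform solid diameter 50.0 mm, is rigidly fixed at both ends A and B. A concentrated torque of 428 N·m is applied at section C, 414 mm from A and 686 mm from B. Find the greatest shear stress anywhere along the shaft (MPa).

With uniform GJ and both ends fixed, compatibility θ_AC = θ_CB gives T_A·a = T_B·b, together with T_A + T_B = T₀.
T_A = T₀·b/(a+b) = 428.0·686/1100 = 266.9 N·m; T_B = 161.1 N·m.
τ in each portion: τ_AC = 1.09×10^7 Pa, τ_CB = 6.56×10^6 Pa; maximum is in AC.
τ_max = T_AC·r/J = 266.9·0.0250/6.14×10^-7 = 1.088×10^7 Pa.

10.9 MPa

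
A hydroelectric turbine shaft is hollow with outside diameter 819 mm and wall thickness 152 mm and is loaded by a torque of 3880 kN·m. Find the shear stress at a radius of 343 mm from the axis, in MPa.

J = π(d_o⁴ − d_i⁴)/32 = π(0.819⁴ − 0.515⁴)/32 = 0.03726 m⁴.
Shear stress varies linearly with radius: τ = T·r/J = 3.880e6 × 0.343 / 0.03726 = 3.571×10^7 Pa.

35.7 MPa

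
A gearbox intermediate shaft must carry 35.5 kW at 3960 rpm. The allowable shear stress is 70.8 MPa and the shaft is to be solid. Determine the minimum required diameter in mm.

ω = 2π·3960/60 = 414.7 rad/s, so T = P/ω = 35.5×10³ / 414.7 = 85.61 N·m.
For a solid shaft τ_max = 16T/(πd³), so d = (16T/(π τ_allow))^(1/3) = (16·85.61/(π·7.08×10^7))^(1/3) = 0.01833 m.

18.3 mm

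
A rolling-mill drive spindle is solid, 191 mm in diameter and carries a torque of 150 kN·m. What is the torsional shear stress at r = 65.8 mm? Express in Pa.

J = πd⁴/32 = π(0.191)⁴/32 = 1.307×10^-4 m⁴.
Shear stress varies linearly with radius: τ = T·r/J = 150000 × 0.0658 / 1.307×10^-4 = 7.554×10^7 Pa.

7.55e7 Pa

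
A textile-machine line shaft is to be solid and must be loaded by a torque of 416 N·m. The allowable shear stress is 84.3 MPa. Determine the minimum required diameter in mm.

29.3 mm

For a solid shaft τ_max = 16T/(πd³), so d = (16T/(π τ_allow))^(1/3) = (16·416.0/(π·8.43×10^7))^(1/3) = 0.02929 m.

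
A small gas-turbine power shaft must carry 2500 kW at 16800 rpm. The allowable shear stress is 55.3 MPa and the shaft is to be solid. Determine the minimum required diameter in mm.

50.8 mm

ω = 2π·16800/60 = 1759 rad/s, so T = P/ω = 2500×10³ / 1759 = 1421 N·m.
For a solid shaft τ_max = 16T/(πd³), so d = (16T/(π τ_allow))^(1/3) = (16·1421/(π·5.53×10^7))^(1/3) = 0.05077 m.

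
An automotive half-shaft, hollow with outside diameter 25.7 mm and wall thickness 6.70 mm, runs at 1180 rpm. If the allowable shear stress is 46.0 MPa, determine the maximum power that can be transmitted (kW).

J = π(d_o⁴ − d_i⁴)/32 = π(0.0257⁴ − 0.0123⁴)/32 = 4.058×10^-8 m⁴.
T_max = τ_allow·J/r = 4.60×10^7 × 4.058×10^-8 / 0.0129 = 145.3 N·m.
ω = 2π·1180/60 = 123.6 rad/s, so P_max = T_max·ω = 1.795×10^4 W.

18.0 kW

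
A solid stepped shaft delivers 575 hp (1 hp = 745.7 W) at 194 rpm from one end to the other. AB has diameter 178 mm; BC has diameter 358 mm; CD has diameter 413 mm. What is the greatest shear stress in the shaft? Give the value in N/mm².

19.1 N/mm²

ω = 2π·194/60 = 20.32 rad/s, so T = P/ω = 575×745.7 / 20.32 = 21110 N·m.
Under the same torque, τ_max = 16T/(πd³) is largest where d is smallest — segment AB (d = 178 mm).
τ_max = 16·21110/(π·(0.178)³) = 1.906×10^7 Pa.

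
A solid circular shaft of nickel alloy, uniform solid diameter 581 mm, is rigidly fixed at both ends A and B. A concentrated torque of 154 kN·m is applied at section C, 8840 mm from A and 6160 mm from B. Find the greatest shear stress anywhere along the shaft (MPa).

2.36 MPa

With uniform GJ and both ends fixed, compatibility θ_AC = θ_CB gives T_A·a = T_B·b, together with T_A + T_B = T₀.
T_A = T₀·b/(a+b) = 154000·6160/15000 = 63240 N·m; T_B = 90760 N·m.
τ in each portion: τ_AC = 1.64×10^6 Pa, τ_CB = 2.36×10^6 Pa; maximum is in CB.
τ_max = T_CB·r/J = 90760·0.290/0.0112 = 2.357×10^6 Pa.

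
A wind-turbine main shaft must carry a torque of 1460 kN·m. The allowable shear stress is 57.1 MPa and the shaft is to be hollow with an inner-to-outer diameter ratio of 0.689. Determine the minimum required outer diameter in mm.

552 mm

For a hollow shaft with d_i/d_o = 0.689: τ_max = 16T/(π d_o³ (1−k⁴)), so d_o = [16T/(π τ_allow (1−k⁴))]^(1/3) = [16·1.460e6/(π·5.71×10^7·0.7746)]^(1/3) = 0.5519 m.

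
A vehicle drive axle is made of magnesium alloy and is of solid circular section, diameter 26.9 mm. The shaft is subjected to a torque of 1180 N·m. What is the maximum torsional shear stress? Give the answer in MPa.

J = πd⁴/32 = π(0.0269)⁴/32 = 5.141×10^-8 m⁴.
τ_max = T·r/J = 1180 × 0.0135 / 5.141×10^-8 = 3.087×10^8 Pa.

309 MPa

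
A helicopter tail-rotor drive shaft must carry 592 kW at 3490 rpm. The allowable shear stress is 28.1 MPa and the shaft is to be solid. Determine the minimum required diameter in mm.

ω = 2π·3490/60 = 365.5 rad/s, so T = P/ω = 592×10³ / 365.5 = 1620 N·m.
For a solid shaft τ_max = 16T/(πd³), so d = (16T/(π τ_allow))^(1/3) = (16·1620/(π·2.81×10^7))^(1/3) = 0.06646 m.

66.5 mm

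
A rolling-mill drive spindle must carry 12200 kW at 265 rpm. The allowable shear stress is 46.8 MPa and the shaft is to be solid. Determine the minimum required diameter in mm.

363 mm

ω = 2π·265/60 = 27.75 rad/s, so T = P/ω = 12200×10³ / 27.75 = 439600 N·m.
For a solid shaft τ_max = 16T/(πd³), so d = (16T/(π τ_allow))^(1/3) = (16·439600/(π·4.68×10^7))^(1/3) = 0.3630 m.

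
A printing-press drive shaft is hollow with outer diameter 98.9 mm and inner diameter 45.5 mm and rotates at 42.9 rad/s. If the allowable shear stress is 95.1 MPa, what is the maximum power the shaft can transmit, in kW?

J = π(d_o⁴ − d_i⁴)/32 = π(0.0989⁴ − 0.0455⁴)/32 = 8.972×10^-6 m⁴.
T_max = τ_allow·J/r = 9.51×10^7 × 8.972×10^-6 / 0.0495 = 17250 N·m.
ω = 42.9 rad/s, so P_max = T_max·ω = 7.402×10^5 W.

740 kW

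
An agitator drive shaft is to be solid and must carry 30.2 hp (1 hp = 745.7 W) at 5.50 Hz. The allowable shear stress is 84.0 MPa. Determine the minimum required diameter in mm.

ω = 2π·5.50 = 34.56 rad/s, so T = P/ω = 30.2×745.7 / 34.56 = 651.7 N·m.
For a solid shaft τ_max = 16T/(πd³), so d = (16T/(π τ_allow))^(1/3) = (16·651.7/(π·8.40×10^7))^(1/3) = 0.03406 m.

34.1 mm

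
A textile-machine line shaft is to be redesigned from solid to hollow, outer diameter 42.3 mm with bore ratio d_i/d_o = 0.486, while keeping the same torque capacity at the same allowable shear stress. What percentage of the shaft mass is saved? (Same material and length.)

Equal τ_max and T ⇒ the solid shaft needs d_s³ = d_o³(1−k⁴), so d_s = 42.3·(1−0.486⁴)^(1/3) = 41.50 mm.
Area ratio A_h/A_s = d_o²(1−k²)/d_s² = (1−k²)/(1−k⁴)^(2/3) = 0.7936.
Mass saving = 1 − 0.7936 = 20.6 %.

20.6 %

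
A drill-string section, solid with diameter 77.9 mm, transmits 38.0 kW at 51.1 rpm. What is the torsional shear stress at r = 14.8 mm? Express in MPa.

29.1 MPa

ω = 2π·51.1/60 = 5.351 rad/s, so T = P/ω = 38.0×10³ / 5.351 = 7101 N·m.
J = πd⁴/32 = π(0.0779)⁴/32 = 3.615×10^-6 m⁴.
Shear stress varies linearly with radius: τ = T·r/J = 7101 × 0.0148 / 3.615×10^-6 = 2.907×10^7 Pa.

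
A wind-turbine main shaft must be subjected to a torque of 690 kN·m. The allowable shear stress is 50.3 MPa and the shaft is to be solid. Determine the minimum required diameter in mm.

412 mm

For a solid shaft τ_max = 16T/(πd³), so d = (16T/(π τ_allow))^(1/3) = (16·690000/(π·5.03×10^7))^(1/3) = 0.4119 m.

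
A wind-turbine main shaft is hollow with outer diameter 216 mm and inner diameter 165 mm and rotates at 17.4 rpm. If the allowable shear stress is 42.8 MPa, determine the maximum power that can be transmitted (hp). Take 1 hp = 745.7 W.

136 hp

J = π(d_o⁴ − d_i⁴)/32 = π(0.216⁴ − 0.165⁴)/32 = 1.409×10^-4 m⁴.
T_max = τ_allow·J/r = 4.28×10^7 × 1.409×10^-4 / 0.108 = 55850 N·m.
ω = 2π·17.4/60 = 1.822 rad/s, so P_max = T_max·ω = 1.018×10^5 W.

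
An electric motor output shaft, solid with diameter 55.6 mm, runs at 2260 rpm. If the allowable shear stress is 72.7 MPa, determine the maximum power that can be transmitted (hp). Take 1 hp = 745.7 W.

J = πd⁴/32 = π(0.0556)⁴/32 = 9.382×10^-7 m⁴.
T_max = τ_allow·J/r = 7.27×10^7 × 9.382×10^-7 / 0.0278 = 2454 N·m.
ω = 2π·2260/60 = 236.7 rad/s, so P_max = T_max·ω = 5.807×10^5 W.

779 hp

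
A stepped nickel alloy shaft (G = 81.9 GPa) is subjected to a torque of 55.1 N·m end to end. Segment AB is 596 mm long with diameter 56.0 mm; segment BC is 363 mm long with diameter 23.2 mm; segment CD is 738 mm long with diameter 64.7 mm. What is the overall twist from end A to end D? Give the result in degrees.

J_AB = π(0.0560)⁴/32 = 9.65×10^-7 m⁴; J_BC = π(0.0232)⁴/32 = 2.84×10^-8 m⁴; J_CD = π(0.0647)⁴/32 = 1.72×10^-6 m⁴.
θ = (T/G)·Σ L_i/J_i = (55.10/81.9×10⁹)·(0.596/9.65×10^-7 + 0.363/2.84×10^-8 + 0.738/1.72×10^-6) = 9.291×10^-3 rad.

0.532°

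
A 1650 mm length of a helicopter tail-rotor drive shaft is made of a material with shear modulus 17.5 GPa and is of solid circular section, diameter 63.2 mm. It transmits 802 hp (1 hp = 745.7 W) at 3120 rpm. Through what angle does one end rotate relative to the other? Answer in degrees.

ω = 2π·3120/60 = 326.7 rad/s, so T = P/ω = 802×745.7 / 326.7 = 1830 N·m.
J = πd⁴/32 = π(0.0632)⁴/32 = 1.566×10^-6 m⁴.
θ = T·L/(G·J) = 1830 × 1.65 / (17.5×10⁹ × 1.566×10^-6) = 0.1102 rad.

6.31°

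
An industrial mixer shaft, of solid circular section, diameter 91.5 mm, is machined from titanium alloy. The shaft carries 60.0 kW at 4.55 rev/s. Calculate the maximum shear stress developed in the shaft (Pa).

ω = 2π·4.55 = 28.59 rad/s, so T = P/ω = 60.0×10³ / 28.59 = 2099 N·m.
J = πd⁴/32 = π(0.0915)⁴/32 = 6.882×10^-6 m⁴.
τ_max = T·r/J = 2099 × 0.0457 / 6.882×10^-6 = 1.395×10^7 Pa.

1.40e7 Pa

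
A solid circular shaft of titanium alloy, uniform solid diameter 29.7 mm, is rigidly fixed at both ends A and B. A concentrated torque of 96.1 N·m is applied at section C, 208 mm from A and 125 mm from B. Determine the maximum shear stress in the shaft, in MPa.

With uniform GJ and both ends fixed, compatibility θ_AC = θ_CB gives T_A·a = T_B·b, together with T_A + T_B = T₀.
T_A = T₀·b/(a+b) = 96.10·125/333.0 = 36.07 N·m; T_B = 60.03 N·m.
τ in each portion: τ_AC = 7.01×10^6 Pa, τ_CB = 1.17×10^7 Pa; maximum is in CB.
τ_max = T_CB·r/J = 60.03·0.0149/7.64×10^-8 = 1.167×10^7 Pa.

11.7 MPa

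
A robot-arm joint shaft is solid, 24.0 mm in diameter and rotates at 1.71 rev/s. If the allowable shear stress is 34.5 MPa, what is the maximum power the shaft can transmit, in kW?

J = πd⁴/32 = π(0.0240)⁴/32 = 3.257×10^-8 m⁴.
T_max = τ_allow·J/r = 3.45×10^7 × 3.257×10^-8 / 0.0120 = 93.64 N·m.
ω = 2π·1.71 = 10.74 rad/s, so P_max = T_max·ω = 1006 W.

1.01 kW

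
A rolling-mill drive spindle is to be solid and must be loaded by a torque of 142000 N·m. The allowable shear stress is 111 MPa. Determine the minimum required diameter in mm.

For a solid shaft τ_max = 16T/(πd³), so d = (16T/(π τ_allow))^(1/3) = (16·142000/(π·1.11×10^8))^(1/3) = 0.1868 m.

187 mm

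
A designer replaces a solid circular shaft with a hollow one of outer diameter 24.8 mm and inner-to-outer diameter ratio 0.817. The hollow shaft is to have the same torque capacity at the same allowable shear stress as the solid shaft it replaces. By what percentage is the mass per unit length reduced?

50.7 %

Equal τ_max and T ⇒ the solid shaft needs d_s³ = d_o³(1−k⁴), so d_s = 24.8·(1−0.817⁴)^(1/3) = 20.37 mm.
Area ratio A_h/A_s = d_o²(1−k²)/d_s² = (1−k²)/(1−k⁴)^(2/3) = 0.4927.
Mass saving = 1 − 0.4927 = 50.7 %.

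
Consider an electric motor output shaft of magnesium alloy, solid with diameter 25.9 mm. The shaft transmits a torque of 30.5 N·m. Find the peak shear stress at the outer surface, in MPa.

J = πd⁴/32 = π(0.0259)⁴/32 = 4.418×10^-8 m⁴.
τ_max = T·r/J = 30.50 × 0.0129 / 4.418×10^-8 = 8.941×10^6 Pa.

8.94 MPa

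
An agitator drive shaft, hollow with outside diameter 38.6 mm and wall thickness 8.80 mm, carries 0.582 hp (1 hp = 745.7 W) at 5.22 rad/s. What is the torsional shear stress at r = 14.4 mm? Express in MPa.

ω = 5.22 rad/s, so T = P/ω = 0.582×745.7 / 5.220 = 83.14 N·m.
J = π(d_o⁴ − d_i⁴)/32 = π(0.0386⁴ − 0.0210⁴)/32 = 1.989×10^-7 m⁴.
Shear stress varies linearly with radius: τ = T·r/J = 83.14 × 0.0144 / 1.989×10^-7 = 6.021×10^6 Pa.

6.02 MPa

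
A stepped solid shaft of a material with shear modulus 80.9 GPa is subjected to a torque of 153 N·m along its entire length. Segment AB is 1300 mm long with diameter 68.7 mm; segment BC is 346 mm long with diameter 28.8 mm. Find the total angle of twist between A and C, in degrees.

0.620°

J_AB = π(0.0687)⁴/32 = 2.19×10^-6 m⁴; J_BC = π(0.0288)⁴/32 = 6.75×10^-8 m⁴.
θ = (T/G)·Σ L_i/J_i = (153.0/80.9×10⁹)·(1.30/2.19×10^-6 + 0.346/6.75×10^-8) = 0.01081 rad.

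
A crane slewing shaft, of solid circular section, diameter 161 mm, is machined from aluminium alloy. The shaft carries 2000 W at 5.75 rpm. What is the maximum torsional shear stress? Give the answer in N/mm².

ω = 2π·5.75/60 = 0.6021 rad/s, so T = P/ω = 2000 / 0.6021 = 3321 N·m.
J = πd⁴/32 = π(0.161)⁴/32 = 6.596×10^-5 m⁴.
τ_max = T·r/J = 3321 × 0.0805 / 6.596×10^-5 = 4.053×10^6 Pa.

4.05 N/mm²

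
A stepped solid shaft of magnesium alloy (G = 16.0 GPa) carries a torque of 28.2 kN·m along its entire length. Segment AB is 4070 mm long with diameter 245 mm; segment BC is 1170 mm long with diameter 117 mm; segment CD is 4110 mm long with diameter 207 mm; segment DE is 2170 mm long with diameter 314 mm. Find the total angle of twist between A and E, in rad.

J_AB = π(0.245)⁴/32 = 3.54×10^-4 m⁴; J_BC = π(0.117)⁴/32 = 1.84×10^-5 m⁴; J_CD = π(0.207)⁴/32 = 1.80×10^-4 m⁴; J_DE = π(0.314)⁴/32 = 9.54×10^-4 m⁴.
θ = (T/G)·Σ L_i/J_i = (28200/16.0×10⁹)·(4.07/3.54×10^-4 + 1.17/1.84×10^-5 + 4.11/1.80×10^-4 + 2.17/9.54×10^-4) = 0.1766 rad.

0.177 rad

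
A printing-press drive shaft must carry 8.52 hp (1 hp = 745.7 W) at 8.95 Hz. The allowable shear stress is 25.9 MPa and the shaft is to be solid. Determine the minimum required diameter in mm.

28.1 mm

ω = 2π·8.95 = 56.23 rad/s, so T = P/ω = 8.52×745.7 / 56.23 = 113.0 N·m.
For a solid shaft τ_max = 16T/(πd³), so d = (16T/(π τ_allow))^(1/3) = (16·113.0/(π·2.59×10^7))^(1/3) = 0.02811 m.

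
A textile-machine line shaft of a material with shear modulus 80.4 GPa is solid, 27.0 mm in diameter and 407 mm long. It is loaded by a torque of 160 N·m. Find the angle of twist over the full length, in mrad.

J = πd⁴/32 = π(0.0270)⁴/32 = 5.217×10^-8 m⁴.
θ = T·L/(G·J) = 160.0 × 0.407 / (80.4×10⁹ × 5.217×10^-8) = 0.01552 rad.

15.5 mrad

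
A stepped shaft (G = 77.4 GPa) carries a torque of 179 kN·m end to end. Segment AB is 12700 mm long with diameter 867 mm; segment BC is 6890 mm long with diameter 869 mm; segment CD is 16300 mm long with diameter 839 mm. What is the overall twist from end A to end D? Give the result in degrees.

J_AB = π(0.867)⁴/32 = 0.0555 m⁴; J_BC = π(0.869)⁴/32 = 0.0560 m⁴; J_CD = π(0.839)⁴/32 = 0.0486 m⁴.
θ = (T/G)·Σ L_i/J_i = (179000/77.4×10⁹)·(12.7/0.0555 + 6.89/0.0560 + 16.3/0.0486) = 1.589×10^-3 rad.

0.0910°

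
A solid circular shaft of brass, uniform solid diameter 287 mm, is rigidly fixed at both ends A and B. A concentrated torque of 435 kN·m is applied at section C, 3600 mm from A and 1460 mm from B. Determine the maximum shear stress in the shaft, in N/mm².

66.7 N/mm²

With uniform GJ and both ends fixed, compatibility θ_AC = θ_CB gives T_A·a = T_B·b, together with T_A + T_B = T₀.
T_A = T₀·b/(a+b) = 435000·1460/5060 = 125500 N·m; T_B = 309500 N·m.
τ in each portion: τ_AC = 2.70×10^7 Pa, τ_CB = 6.67×10^7 Pa; maximum is in CB.
τ_max = T_CB·r/J = 309500·0.143/6.66×10^-4 = 6.668×10^7 Pa.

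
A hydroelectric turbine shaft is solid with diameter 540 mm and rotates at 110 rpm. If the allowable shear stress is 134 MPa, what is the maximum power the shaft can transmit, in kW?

J = πd⁴/32 = π(0.540)⁴/32 = 8.348×10^-3 m⁴.
T_max = τ_allow·J/r = 1.34×10^8 × 8.348×10^-3 / 0.270 = 4.143e6 N·m.
ω = 2π·110/60 = 11.52 rad/s, so P_max = T_max·ω = 4.772×10^7 W.

47700 kW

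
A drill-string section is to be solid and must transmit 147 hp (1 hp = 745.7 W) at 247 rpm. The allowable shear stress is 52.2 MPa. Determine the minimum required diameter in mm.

74.5 mm

ω = 2π·247/60 = 25.87 rad/s, so T = P/ω = 147×745.7 / 25.87 = 4238 N·m.
For a solid shaft τ_max = 16T/(πd³), so d = (16T/(π τ_allow))^(1/3) = (16·4238/(π·5.22×10^7))^(1/3) = 0.07450 m.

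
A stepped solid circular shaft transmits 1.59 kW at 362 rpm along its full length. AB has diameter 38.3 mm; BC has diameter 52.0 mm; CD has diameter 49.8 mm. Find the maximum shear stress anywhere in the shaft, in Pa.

ω = 2π·362/60 = 37.91 rad/s, so T = P/ω = 1.59×10³ / 37.91 = 41.94 N·m.
Under the same torque, τ_max = 16T/(πd³) is largest where d is smallest — segment AB (d = 38.3 mm).
τ_max = 16·41.94/(π·(0.0383)³) = 3.802×10^6 Pa.

3.80e6 Pa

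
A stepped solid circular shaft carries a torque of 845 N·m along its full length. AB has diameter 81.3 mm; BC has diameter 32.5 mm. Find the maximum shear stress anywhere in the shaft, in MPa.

125 MPa

Under the same torque, τ_max = 16T/(πd³) is largest where d is smallest — segment BC (d = 32.5 mm).
τ_max = 16·845.0/(π·(0.0325)³) = 1.254×10^8 Pa.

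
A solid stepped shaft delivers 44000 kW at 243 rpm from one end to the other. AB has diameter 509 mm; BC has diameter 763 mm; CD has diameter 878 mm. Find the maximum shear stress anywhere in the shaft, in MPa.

ω = 2π·243/60 = 25.45 rad/s, so T = P/ω = 44000×10³ / 25.45 = 1.729e6 N·m.
Under the same torque, τ_max = 16T/(πd³) is largest where d is smallest — segment AB (d = 509 mm).
τ_max = 16·1.729e6/(π·(0.509)³) = 6.678×10^7 Pa.

66.8 MPa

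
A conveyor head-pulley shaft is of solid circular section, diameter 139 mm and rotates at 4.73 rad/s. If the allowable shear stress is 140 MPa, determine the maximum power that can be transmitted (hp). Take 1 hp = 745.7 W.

J = πd⁴/32 = π(0.139)⁴/32 = 3.665×10^-5 m⁴.
T_max = τ_allow·J/r = 1.40×10^8 × 3.665×10^-5 / 0.0695 = 73820 N·m.
ω = 4.73 rad/s, so P_max = T_max·ω = 3.492×10^5 W.

468 hp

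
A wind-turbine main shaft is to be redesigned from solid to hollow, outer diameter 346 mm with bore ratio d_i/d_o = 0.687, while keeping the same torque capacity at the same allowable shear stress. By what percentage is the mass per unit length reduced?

37.5 %

Equal τ_max and T ⇒ the solid shaft needs d_s³ = d_o³(1−k⁴), so d_s = 346·(1−0.687⁴)^(1/3) = 318.1 mm.
Area ratio A_h/A_s = d_o²(1−k²)/d_s² = (1−k²)/(1−k⁴)^(2/3) = 0.6246.
Mass saving = 1 − 0.6246 = 37.5 %.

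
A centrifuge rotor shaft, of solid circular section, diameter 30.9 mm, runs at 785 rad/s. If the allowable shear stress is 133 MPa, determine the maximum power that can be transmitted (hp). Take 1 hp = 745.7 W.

811 hp

J = πd⁴/32 = π(0.0309)⁴/32 = 8.950×10^-8 m⁴.
T_max = τ_allow·J/r = 1.33×10^8 × 8.950×10^-8 / 0.0154 = 770.5 N·m.
ω = 785 rad/s, so P_max = T_max·ω = 6.048×10^5 W.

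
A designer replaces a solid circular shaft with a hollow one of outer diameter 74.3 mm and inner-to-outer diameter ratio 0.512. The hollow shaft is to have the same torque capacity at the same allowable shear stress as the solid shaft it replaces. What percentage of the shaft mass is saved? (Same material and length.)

Equal τ_max and T ⇒ the solid shaft needs d_s³ = d_o³(1−k⁴), so d_s = 74.3·(1−0.512⁴)^(1/3) = 72.56 mm.
Area ratio A_h/A_s = d_o²(1−k²)/d_s² = (1−k²)/(1−k⁴)^(2/3) = 0.7737.
Mass saving = 1 − 0.7737 = 22.6 %.

22.6 %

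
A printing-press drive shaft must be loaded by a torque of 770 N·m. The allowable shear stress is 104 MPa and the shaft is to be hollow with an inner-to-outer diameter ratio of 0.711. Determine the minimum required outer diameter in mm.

37.0 mm

For a hollow shaft with d_i/d_o = 0.711: τ_max = 16T/(π d_o³ (1−k⁴)), so d_o = [16T/(π τ_allow (1−k⁴))]^(1/3) = [16·770.0/(π·1.04×10^8·0.7444)]^(1/3) = 0.03700 m.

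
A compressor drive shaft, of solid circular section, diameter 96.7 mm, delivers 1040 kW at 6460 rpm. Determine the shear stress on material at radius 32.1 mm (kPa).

5750 kPa

ω = 2π·6460/60 = 676.5 rad/s, so T = P/ω = 1040×10³ / 676.5 = 1537 N·m.
J = πd⁴/32 = π(0.0967)⁴/32 = 8.584×10^-6 m⁴.
Shear stress varies linearly with radius: τ = T·r/J = 1537 × 0.0321 / 8.584×10^-6 = 5.749×10^6 Pa.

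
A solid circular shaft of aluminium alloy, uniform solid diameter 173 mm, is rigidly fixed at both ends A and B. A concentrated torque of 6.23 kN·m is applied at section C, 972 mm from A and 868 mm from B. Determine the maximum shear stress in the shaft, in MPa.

With uniform GJ and both ends fixed, compatibility θ_AC = θ_CB gives T_A·a = T_B·b, together with T_A + T_B = T₀.
T_A = T₀·b/(a+b) = 6230·868/1840 = 2939 N·m; T_B = 3291 N·m.
τ in each portion: τ_AC = 2.89×10^6 Pa, τ_CB = 3.24×10^6 Pa; maximum is in CB.
τ_max = T_CB·r/J = 3291·0.0865/8.79×10^-5 = 3.237×10^6 Pa.

3.24 MPa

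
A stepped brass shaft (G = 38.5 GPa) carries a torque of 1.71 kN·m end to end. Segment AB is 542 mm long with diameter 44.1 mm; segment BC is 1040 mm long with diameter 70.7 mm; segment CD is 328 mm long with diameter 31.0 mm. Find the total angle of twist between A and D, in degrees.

J_AB = π(0.0441)⁴/32 = 3.71×10^-7 m⁴; J_BC = π(0.0707)⁴/32 = 2.45×10^-6 m⁴; J_CD = π(0.0310)⁴/32 = 9.07×10^-8 m⁴.
θ = (T/G)·Σ L_i/J_i = (1710/38.5×10⁹)·(0.542/3.71×10^-7 + 1.04/2.45×10^-6 + 0.328/9.07×10^-8) = 0.2443 rad.

14.0°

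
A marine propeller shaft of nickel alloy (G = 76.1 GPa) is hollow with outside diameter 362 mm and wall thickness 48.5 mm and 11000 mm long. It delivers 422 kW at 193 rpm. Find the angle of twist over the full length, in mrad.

ω = 2π·193/60 = 20.21 rad/s, so T = P/ω = 422×10³ / 20.21 = 20880 N·m.
J = π(d_o⁴ − d_i⁴)/32 = π(0.362⁴ − 0.265⁴)/32 = 1.202×10^-3 m⁴.
θ = T·L/(G·J) = 20880 × 11.0 / (76.1×10⁹ × 1.202×10^-3) = 2.511×10^-3 rad.

2.51 mrad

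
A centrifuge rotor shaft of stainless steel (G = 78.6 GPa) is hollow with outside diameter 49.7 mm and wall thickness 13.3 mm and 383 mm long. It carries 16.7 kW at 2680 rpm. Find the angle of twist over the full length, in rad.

ω = 2π·2680/60 = 280.6 rad/s, so T = P/ω = 16.7×10³ / 280.6 = 59.50 N·m.
J = π(d_o⁴ − d_i⁴)/32 = π(0.0497⁴ − 0.0231⁴)/32 = 5.710×10^-7 m⁴.
θ = T·L/(G·J) = 59.50 × 0.383 / (78.6×10⁹ × 5.710×10^-7) = 5.078×10^-4 rad.

5.08e-4 rad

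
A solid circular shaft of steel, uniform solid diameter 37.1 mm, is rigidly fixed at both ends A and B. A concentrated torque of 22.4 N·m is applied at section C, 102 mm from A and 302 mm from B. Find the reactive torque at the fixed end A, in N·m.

16.7 N·m

With uniform GJ and both ends fixed, compatibility θ_AC = θ_CB gives T_A·a = T_B·b, together with T_A + T_B = T₀.
T_A = T₀·b/(a+b) = 22.40·302/404.0 = 16.74 N·m; T_B = 5.655 N·m.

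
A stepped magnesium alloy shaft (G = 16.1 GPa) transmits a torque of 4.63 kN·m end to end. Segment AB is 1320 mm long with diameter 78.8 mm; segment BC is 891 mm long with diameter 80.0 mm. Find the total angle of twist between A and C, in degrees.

J_AB = π(0.0788)⁴/32 = 3.79×10^-6 m⁴; J_BC = π(0.0800)⁴/32 = 4.02×10^-6 m⁴.
θ = (T/G)·Σ L_i/J_i = (4630/16.1×10⁹)·(1.32/3.79×10^-6 + 0.891/4.02×10^-6) = 0.1640 rad.

9.40°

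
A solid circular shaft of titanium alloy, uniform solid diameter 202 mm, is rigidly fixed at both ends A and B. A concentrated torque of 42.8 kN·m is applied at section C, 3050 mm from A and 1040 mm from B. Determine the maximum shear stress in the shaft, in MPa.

19.7 MPa

With uniform GJ and both ends fixed, compatibility θ_AC = θ_CB gives T_A·a = T_B·b, together with T_A + T_B = T₀.
T_A = T₀·b/(a+b) = 42800·1040/4090 = 10880 N·m; T_B = 31920 N·m.
τ in each portion: τ_AC = 6.72×10^6 Pa, τ_CB = 1.97×10^7 Pa; maximum is in CB.
τ_max = T_CB·r/J = 31920·0.101/1.63×10^-4 = 1.972×10^7 Pa.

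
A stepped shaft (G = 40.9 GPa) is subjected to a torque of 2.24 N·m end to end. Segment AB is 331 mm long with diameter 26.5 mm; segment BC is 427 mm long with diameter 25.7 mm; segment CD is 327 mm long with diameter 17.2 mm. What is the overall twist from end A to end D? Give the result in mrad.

J_AB = π(0.0265)⁴/32 = 4.84×10^-8 m⁴; J_BC = π(0.0257)⁴/32 = 4.28×10^-8 m⁴; J_CD = π(0.0172)⁴/32 = 8.59×10^-9 m⁴.
θ = (T/G)·Σ L_i/J_i = (2.240/40.9×10⁹)·(0.331/4.84×10^-8 + 0.427/4.28×10^-8 + 0.327/8.59×10^-9) = 3.005×10^-3 rad.

3.00 mrad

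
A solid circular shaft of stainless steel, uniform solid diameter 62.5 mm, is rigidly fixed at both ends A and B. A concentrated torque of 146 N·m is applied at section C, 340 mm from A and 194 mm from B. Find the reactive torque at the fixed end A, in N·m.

53.0 N·m

With uniform GJ and both ends fixed, compatibility θ_AC = θ_CB gives T_A·a = T_B·b, together with T_A + T_B = T₀.
T_A = T₀·b/(a+b) = 146.0·194/534.0 = 53.04 N·m; T_B = 92.96 N·m.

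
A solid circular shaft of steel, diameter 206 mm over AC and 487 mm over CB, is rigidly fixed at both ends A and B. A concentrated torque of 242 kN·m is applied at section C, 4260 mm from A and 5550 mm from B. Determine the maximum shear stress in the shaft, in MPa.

10.2 MPa

Compatibility: T_A·a/J_AC = T_B·b/J_CB with T_A + T_B = T₀.
J_AC = 1.77×10^-4 m⁴, J_CB = 5.52×10^-3 m⁴, so T_A = T₀·(J_AC/a)/((J_AC/a)+(J_CB/b)) = 9690 N·m, T_B = 232300 N·m.
τ in each portion: τ_AC = 5.65×10^6 Pa, τ_CB = 1.02×10^7 Pa; maximum is in CB.
τ_max = T_CB·r/J = 232300·0.243/5.52×10^-3 = 1.024×10^7 Pa.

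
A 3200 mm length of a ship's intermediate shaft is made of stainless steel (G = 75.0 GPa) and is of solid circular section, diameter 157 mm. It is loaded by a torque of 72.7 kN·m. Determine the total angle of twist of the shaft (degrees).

J = πd⁴/32 = π(0.157)⁴/32 = 5.965×10^-5 m⁴.
θ = T·L/(G·J) = 72700 × 3.20 / (75.0×10⁹ × 5.965×10^-5) = 0.05200 rad.

2.98°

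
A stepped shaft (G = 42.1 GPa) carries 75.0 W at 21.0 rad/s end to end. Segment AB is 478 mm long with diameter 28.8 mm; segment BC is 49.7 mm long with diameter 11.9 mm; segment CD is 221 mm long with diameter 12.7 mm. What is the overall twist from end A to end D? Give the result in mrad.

10.1 mrad

ω = 21.0 rad/s, so T = P/ω = 75.0 / 21.00 = 3.571 N·m.
J_AB = π(0.0288)⁴/32 = 6.75×10^-8 m⁴; J_BC = π(0.0119)⁴/32 = 1.97×10^-9 m⁴; J_CD = π(0.0127)⁴/32 = 2.55×10^-9 m⁴.
θ = (T/G)·Σ L_i/J_i = (3.571/42.1×10⁹)·(0.478/6.75×10^-8 + 0.0497/1.97×10^-9 + 0.221/2.55×10^-9) = 0.01008 rad.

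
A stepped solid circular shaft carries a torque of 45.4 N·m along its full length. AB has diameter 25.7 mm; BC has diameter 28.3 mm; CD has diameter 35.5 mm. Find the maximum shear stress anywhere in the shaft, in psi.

1980 psi

Under the same torque, τ_max = 16T/(πd³) is largest where d is smallest — segment AB (d = 25.7 mm).
τ_max = 16·45.40/(π·(0.0257)³) = 1.362×10^7 Pa.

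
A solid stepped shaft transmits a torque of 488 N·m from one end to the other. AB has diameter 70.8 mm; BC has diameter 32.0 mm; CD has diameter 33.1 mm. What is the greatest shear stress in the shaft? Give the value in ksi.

11.0 ksi

Under the same torque, τ_max = 16T/(πd³) is largest where d is smallest — segment BC (d = 32.0 mm).
τ_max = 16·488.0/(π·(0.0320)³) = 7.585×10^7 Pa.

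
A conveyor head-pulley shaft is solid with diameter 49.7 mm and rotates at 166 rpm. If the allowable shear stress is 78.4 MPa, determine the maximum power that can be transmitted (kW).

J = πd⁴/32 = π(0.0497)⁴/32 = 5.990×10^-7 m⁴.
T_max = τ_allow·J/r = 7.84×10^7 × 5.990×10^-7 / 0.0249 = 1890 N·m.
ω = 2π·166/60 = 17.38 rad/s, so P_max = T_max·ω = 3.285×10^4 W.

32.9 kW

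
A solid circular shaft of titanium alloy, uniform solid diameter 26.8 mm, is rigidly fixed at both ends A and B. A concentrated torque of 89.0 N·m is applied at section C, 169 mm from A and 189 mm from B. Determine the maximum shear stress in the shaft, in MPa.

With uniform GJ and both ends fixed, compatibility θ_AC = θ_CB gives T_A·a = T_B·b, together with T_A + T_B = T₀.
T_A = T₀·b/(a+b) = 89.00·189/358.0 = 46.99 N·m; T_B = 42.01 N·m.
τ in each portion: τ_AC = 1.24×10^7 Pa, τ_CB = 1.11×10^7 Pa; maximum is in AC.
τ_max = T_AC·r/J = 46.99·0.0134/5.06×10^-8 = 1.243×10^7 Pa.

12.4 MPa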